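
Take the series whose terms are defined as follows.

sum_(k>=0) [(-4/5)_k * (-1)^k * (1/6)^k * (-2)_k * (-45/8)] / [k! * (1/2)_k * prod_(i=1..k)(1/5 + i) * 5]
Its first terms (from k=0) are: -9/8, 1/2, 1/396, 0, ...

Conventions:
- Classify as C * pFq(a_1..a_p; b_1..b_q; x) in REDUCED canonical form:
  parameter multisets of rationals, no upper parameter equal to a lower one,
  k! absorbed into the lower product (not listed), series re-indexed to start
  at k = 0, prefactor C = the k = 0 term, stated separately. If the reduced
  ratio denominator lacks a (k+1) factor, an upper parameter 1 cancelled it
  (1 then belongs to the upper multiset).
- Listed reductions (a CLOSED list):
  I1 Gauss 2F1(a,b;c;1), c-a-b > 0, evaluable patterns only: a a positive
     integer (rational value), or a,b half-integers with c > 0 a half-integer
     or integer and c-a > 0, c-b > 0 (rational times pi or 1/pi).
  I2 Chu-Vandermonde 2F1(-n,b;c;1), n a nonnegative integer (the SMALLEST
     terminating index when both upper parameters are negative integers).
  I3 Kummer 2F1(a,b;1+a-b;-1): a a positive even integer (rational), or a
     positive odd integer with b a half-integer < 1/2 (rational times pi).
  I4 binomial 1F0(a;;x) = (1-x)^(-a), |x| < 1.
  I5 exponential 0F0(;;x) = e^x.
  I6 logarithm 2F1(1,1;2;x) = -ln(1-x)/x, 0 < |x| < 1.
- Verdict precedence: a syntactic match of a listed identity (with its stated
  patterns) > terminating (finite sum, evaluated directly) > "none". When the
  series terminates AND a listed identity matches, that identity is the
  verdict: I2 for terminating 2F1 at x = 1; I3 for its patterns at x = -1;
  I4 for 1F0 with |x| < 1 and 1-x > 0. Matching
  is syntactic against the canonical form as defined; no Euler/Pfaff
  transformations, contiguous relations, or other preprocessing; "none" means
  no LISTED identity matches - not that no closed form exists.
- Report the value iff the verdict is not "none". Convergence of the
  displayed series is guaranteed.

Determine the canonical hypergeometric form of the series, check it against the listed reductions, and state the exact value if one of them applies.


Reduced: x = -1/6, 2F2, upper = {-2, -4/5}, lower = {1/2, 6/5}, C = -9/8. Verdict: terminating (-2 upstairs). 3 nonzero terms in all; added directly. Sum: -493/792.

First insight: from the first term -9/8: the constant factors (prefactor -9/8) combine into one prefactor.
Ratio: r(k) = (-1/6) * (k-2) (k-4/5) / [(k+1/2) (k+6/5) (k+1)] - rational in k, leading ratio (-1/6); with t_0 = -9/8, classification follows.


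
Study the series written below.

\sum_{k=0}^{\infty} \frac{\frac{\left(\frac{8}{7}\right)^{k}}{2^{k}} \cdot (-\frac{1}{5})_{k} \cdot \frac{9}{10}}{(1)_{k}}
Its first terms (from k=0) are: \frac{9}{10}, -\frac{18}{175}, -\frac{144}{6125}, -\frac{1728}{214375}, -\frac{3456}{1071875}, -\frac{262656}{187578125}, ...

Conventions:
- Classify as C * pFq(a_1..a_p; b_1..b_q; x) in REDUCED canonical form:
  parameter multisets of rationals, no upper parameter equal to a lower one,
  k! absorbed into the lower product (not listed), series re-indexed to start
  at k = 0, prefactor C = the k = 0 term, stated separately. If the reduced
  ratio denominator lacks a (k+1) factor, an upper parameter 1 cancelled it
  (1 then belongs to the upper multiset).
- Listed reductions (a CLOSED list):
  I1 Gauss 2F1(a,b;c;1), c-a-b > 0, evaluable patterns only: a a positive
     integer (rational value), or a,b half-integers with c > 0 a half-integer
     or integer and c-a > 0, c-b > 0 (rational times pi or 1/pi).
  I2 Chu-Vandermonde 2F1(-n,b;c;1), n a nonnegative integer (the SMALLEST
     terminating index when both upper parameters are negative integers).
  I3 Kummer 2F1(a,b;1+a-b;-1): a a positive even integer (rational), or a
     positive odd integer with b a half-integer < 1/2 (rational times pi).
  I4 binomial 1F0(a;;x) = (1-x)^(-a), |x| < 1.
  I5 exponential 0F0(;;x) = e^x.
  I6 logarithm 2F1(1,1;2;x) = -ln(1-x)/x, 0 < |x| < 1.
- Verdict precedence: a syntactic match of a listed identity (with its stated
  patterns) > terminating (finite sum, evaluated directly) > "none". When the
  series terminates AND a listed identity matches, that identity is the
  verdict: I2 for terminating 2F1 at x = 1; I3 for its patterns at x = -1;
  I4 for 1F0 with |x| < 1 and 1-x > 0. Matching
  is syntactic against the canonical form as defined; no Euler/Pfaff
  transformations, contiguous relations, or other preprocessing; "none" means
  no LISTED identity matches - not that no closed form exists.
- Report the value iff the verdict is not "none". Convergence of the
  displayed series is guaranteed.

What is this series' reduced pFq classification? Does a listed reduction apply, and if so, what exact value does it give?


First insight: t_0 being \frac{9}{10}, (1)_k (C = 9/10) is k! itself.
Adjacent-term ratio: r(k) = \frac{4}{7} * (k-\frac{1}{5}) / [(k+1)] - rational in k. x = \frac{4}{7}; t_0 = \frac{9}{10}; negate the roots.

At argument \frac{4}{7}: a 1F0 with upper {-\frac{1}{5}}, lower {-}, scaled by C = \frac{9}{10}. Verdict: the I4 binomial reduction applies (the 1F0 binomial series: exponent 1/5, x = \frac{4}{7}). Hence: \frac{9}{10} \cdot \left(\frac{3}{7}\right)^{\frac{1}{5}}.


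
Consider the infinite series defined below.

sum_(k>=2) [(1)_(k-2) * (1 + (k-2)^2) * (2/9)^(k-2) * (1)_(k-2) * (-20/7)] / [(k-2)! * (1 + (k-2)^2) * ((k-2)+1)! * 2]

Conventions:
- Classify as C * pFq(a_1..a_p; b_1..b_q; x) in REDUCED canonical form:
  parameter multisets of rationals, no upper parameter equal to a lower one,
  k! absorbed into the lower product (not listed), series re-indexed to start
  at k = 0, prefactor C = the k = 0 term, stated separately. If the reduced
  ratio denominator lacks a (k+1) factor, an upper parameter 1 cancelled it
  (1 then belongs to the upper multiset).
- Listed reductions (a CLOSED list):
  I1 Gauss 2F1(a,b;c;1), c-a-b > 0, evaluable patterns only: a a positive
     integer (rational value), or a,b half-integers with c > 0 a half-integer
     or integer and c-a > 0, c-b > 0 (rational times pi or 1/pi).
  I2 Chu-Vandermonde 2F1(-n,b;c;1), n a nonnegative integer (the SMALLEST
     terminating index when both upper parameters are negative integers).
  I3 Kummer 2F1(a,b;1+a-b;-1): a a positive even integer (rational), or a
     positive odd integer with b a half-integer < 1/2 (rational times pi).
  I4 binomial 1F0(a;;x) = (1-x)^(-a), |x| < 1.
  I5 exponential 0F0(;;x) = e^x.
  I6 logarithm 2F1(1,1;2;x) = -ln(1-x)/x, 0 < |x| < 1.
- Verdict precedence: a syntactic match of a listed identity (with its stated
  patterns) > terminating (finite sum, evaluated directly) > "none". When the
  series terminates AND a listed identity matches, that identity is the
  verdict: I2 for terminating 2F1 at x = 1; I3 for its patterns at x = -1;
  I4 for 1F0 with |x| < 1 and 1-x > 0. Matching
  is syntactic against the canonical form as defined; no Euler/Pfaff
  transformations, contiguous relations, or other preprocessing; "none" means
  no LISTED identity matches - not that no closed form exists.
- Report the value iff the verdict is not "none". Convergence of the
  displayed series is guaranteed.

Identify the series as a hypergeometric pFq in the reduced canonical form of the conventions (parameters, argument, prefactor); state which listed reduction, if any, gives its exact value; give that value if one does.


Prefactor -10/7, argument 2/9: 2F1 with upper {1, 1} over lower {2}. Verdict: logarithm (I6) fires (the logarithm: parameters (1,1;2), x = 2/9). Exact value: (45/7) * ln(7/9).

First insight: t_0 being -10/7, the denominator's factorial ratio (C = -10/7, x = 2/9) is a lower Pochhammer.
Adjacent-term ratio: r(k) = (2/9) * (k+1) (k+1) / [(k+2) (k+1)] - rational in k. x = (2/9); t_0 = -10/7; negate the roots.


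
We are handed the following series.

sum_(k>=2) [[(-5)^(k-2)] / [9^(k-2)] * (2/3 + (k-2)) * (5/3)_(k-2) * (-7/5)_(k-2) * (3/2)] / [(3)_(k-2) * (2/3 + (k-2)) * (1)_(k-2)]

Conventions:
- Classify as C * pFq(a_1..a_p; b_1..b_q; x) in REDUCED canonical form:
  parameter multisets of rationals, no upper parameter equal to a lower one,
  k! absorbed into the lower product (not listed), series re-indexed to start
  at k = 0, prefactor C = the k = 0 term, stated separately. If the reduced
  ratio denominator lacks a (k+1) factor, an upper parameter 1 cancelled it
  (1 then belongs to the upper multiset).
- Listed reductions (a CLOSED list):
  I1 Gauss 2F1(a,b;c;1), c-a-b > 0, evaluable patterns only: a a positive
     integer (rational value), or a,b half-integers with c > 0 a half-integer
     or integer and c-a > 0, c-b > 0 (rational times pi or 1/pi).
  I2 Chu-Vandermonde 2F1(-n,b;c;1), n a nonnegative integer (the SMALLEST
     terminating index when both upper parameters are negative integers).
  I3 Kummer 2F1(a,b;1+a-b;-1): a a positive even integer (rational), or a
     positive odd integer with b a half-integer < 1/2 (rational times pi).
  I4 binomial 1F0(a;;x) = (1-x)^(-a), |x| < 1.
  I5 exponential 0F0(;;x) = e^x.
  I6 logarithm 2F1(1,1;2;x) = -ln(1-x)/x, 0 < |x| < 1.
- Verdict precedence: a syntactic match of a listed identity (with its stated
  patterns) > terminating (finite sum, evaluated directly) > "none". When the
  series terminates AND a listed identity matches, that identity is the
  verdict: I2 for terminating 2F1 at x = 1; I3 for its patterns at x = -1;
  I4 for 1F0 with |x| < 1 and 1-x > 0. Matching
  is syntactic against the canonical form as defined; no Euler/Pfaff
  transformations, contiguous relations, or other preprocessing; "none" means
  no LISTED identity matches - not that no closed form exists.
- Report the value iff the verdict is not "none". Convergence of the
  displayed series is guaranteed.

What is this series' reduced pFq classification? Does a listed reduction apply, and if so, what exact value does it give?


Reduced: x = -5/9, 2F1, upper = {-7/5, 5/3}, lower = {3}, C = 3/2. Verdict: none - this 2F1 at x = -5/9 matches no listed pattern, and upper {-7/5, 5/3} holds no stopper.

Key observation: from the first term 3/2: (1)_k (prefactor 3/2) is k! itself.
Ratio: r(k) = (-5/9) * (k-7/5) (k+5/3) / [(k+3) (k+1)] ; factor over Q: parameters, x = (-5/9), and C = 3/2.


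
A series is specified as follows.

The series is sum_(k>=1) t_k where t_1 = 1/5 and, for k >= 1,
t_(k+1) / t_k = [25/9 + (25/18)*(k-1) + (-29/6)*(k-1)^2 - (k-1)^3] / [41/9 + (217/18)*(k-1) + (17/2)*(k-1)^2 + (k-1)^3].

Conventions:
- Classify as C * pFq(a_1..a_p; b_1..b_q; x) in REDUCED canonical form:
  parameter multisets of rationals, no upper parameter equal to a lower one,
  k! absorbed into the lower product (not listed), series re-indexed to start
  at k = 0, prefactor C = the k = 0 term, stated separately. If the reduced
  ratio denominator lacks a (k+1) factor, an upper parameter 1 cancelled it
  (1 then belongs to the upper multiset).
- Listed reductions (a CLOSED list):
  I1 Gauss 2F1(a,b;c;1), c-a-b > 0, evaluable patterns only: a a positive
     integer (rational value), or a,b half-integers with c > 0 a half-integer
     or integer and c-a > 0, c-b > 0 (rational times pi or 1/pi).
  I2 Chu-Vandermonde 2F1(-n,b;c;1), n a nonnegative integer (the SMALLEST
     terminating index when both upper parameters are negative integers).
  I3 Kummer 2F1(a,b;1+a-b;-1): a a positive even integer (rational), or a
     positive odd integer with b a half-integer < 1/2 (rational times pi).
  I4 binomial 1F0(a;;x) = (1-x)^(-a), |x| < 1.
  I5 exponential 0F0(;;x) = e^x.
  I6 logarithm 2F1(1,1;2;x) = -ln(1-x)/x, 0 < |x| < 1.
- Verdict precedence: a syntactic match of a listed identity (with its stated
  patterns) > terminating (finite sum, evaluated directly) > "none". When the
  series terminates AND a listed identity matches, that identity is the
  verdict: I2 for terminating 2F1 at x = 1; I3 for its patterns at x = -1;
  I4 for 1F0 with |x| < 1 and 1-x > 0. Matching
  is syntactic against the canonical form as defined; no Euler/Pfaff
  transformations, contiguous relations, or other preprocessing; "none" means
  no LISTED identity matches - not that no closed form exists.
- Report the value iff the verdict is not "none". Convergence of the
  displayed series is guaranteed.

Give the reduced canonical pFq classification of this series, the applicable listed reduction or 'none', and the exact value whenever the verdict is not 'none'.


First insight: x = (-1) and the expanded ratio factors over Q; C = 1/5, x = -1, roots give parameters.
Adjacent-term ratio: r(k) = (-1) * (k-5/6) (k+5) / [(k+41/6) (k+1)] ; factor over Q: parameters, x = (-1), and C = 1/5.

Canonical form: C = 1/5 times 2F1 with upper {-5/6, 5}, lower {41/6}, x = -1. Verdict: none (x = -1): each listed identity misses the multisets {-5/6, 5} ; {41/6}.


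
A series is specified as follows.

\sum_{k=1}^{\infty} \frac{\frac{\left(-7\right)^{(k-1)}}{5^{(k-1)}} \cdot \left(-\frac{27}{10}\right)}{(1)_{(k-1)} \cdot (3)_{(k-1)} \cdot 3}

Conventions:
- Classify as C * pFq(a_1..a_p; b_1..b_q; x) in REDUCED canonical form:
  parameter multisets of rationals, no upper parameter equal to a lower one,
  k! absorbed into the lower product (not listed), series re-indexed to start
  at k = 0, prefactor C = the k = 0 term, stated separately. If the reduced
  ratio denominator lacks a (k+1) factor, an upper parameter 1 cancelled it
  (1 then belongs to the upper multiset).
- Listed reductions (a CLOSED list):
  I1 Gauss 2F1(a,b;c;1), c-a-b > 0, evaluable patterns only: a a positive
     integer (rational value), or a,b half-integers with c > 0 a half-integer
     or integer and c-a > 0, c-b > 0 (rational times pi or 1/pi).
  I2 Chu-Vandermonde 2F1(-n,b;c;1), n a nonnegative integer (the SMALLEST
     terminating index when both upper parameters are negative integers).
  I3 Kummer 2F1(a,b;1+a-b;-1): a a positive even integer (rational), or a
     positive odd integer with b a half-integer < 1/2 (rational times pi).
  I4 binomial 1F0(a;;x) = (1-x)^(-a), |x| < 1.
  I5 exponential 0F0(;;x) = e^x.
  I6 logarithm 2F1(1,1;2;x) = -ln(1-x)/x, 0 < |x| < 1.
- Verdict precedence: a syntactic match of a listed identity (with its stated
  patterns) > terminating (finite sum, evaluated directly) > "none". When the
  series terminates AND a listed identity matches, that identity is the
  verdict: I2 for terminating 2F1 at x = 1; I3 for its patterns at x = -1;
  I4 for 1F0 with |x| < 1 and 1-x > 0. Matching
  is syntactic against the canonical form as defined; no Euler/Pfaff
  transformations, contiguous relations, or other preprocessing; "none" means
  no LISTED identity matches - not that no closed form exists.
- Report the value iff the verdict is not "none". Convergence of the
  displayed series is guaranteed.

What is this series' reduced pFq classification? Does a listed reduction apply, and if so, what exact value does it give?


Reduced: x = -\frac{7}{5}, 0F1, upper = {-}, lower = {3}, C = -\frac{9}{10}. Verdict: no listed reduction: x = -\frac{7}{5} and upper {-} fail every I1-I6 pattern.

Key step: t_0 = -\frac{9}{10} here, and (1)_k (C = -9/10, x = -7/5) is k! itself.
Term ratio: r(k) = -\frac{7}{5} * 1 / [(k+3) (k+1)] - rational in k. x = -\frac{7}{5}; t_0 = -\frac{9}{10}; negate the roots.


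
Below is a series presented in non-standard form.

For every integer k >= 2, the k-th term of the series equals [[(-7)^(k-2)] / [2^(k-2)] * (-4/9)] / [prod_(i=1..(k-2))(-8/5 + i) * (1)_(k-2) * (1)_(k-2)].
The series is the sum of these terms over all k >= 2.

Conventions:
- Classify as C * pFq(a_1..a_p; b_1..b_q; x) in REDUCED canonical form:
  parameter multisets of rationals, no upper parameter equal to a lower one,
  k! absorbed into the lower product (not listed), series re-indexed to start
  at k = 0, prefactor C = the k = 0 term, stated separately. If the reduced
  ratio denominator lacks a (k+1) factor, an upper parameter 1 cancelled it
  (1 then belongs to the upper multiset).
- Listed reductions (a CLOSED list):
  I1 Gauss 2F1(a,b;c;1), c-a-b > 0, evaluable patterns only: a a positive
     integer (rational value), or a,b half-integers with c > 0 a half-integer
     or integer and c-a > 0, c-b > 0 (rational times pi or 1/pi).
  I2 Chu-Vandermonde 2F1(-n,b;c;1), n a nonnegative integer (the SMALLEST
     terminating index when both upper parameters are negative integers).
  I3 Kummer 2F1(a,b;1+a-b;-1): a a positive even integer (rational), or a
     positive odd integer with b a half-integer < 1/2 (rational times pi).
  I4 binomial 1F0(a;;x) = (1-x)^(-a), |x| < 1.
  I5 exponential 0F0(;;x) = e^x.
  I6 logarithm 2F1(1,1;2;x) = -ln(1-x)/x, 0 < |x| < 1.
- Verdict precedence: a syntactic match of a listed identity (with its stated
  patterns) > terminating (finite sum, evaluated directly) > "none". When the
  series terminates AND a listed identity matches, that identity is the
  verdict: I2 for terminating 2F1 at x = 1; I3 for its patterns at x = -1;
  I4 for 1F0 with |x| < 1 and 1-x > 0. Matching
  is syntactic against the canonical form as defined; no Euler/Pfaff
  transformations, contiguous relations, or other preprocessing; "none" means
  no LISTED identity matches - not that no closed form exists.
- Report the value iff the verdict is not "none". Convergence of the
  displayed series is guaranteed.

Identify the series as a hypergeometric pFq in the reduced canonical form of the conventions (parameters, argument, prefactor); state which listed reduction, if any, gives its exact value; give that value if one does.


The series (x = -7/2) is 0F2: upper {-}, lower {-3/5, 1}, prefactor -4/9. Verdict: none. No listed pattern accepts 0F2(-; -3/5, 1; -7/2).

Key step: t_0 being -4/9, the two geometric factors (C = -4/9, x = -7/2) combine into one argument.
Consecutive-term ratio: r(k) = (-7/2) * 1 / [(k-3/5) (k+1) (k+1)] - poly over poly, x = (-7/2) from leading terms; C = -4/9 at k = 0.


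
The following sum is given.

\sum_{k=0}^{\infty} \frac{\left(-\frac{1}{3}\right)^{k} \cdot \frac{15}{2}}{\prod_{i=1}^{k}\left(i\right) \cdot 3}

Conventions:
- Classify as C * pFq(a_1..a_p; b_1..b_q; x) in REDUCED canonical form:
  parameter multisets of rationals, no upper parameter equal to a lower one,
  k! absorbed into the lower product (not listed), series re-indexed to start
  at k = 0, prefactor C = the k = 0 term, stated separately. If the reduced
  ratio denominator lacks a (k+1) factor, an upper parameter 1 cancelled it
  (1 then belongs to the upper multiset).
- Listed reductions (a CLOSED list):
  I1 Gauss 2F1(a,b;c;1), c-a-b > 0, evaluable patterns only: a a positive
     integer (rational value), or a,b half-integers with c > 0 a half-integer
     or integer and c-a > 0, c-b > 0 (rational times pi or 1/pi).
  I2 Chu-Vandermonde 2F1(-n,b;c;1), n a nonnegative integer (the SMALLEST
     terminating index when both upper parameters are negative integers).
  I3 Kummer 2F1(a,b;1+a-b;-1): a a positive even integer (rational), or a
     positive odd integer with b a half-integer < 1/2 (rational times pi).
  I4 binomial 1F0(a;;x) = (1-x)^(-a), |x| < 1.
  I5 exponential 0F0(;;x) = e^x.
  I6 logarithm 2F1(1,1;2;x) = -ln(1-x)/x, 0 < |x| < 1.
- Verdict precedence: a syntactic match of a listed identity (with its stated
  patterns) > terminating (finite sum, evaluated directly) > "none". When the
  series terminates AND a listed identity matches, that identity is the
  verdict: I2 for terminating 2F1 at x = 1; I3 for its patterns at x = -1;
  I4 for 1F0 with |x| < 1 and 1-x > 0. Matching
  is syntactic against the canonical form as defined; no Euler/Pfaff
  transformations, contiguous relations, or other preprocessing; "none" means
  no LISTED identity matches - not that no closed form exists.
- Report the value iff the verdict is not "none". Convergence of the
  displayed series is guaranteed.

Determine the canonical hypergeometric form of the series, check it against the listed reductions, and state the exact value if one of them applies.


x = -\frac{1}{3} here; the reduced form reads 0F0, upper {-}, lower {-}, C = \frac{5}{2}. Verdict (x = -\frac{1}{3}): the exponential series (I5) applies (the 0F0 exponential series at x = -\frac{1}{3}). Its exact value is \frac{5}{2} \cdot e^{-\frac{1}{3}}.

Key step: x = -\frac{1}{3} and the constant factors (prefactor 5/2) combine into one prefactor.
Consecutive-term ratio: r(k) = -\frac{1}{3} * 1 / [(k+1)] - poly over poly, x = -\frac{1}{3} from leading terms; C = \frac{5}{2} at k = 0.


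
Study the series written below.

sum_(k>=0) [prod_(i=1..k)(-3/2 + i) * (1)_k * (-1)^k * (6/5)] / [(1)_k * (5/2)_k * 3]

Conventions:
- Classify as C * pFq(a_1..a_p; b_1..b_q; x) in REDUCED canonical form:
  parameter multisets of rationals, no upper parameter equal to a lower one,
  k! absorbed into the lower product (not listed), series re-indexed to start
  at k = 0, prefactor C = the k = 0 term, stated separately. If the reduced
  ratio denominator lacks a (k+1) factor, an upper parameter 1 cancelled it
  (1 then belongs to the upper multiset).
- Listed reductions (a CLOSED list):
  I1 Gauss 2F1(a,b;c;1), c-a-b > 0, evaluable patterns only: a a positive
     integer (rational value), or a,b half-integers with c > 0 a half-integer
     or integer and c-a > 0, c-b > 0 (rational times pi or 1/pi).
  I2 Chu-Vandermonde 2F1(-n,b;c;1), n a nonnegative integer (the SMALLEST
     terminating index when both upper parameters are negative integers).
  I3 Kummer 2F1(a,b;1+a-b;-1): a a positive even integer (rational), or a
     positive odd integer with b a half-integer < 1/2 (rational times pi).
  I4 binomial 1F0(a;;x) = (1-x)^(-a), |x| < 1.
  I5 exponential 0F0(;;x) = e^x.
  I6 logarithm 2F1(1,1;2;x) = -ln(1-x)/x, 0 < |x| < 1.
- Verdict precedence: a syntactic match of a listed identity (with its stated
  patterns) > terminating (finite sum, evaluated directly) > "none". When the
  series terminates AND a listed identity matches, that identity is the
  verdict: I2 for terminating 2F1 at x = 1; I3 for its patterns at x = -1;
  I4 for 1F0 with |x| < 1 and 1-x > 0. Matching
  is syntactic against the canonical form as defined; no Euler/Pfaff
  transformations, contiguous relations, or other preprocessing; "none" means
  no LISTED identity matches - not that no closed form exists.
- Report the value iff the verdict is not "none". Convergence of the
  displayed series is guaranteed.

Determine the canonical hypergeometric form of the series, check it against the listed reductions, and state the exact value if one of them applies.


Classification (C = 2/5): 2F1 with upper {-1/2, 1}, lower {5/2}, argument x = -1. Verdict: Kummer (I3) matches (x = -1; c = 5/2 equals 1+a-b for upper {-1/2, 1}: listed pattern). Exact value: (3/20) * pi.

Structural cue: t_0 being 2/5, (1)_k (C = 2/5) is k! itself.
Consecutive-term ratio: r(k) = (-1) * (k-1/2) (k+1) / [(k+5/2) (k+1)] - rational in k, leading ratio (-1); with t_0 = 2/5, classification follows.


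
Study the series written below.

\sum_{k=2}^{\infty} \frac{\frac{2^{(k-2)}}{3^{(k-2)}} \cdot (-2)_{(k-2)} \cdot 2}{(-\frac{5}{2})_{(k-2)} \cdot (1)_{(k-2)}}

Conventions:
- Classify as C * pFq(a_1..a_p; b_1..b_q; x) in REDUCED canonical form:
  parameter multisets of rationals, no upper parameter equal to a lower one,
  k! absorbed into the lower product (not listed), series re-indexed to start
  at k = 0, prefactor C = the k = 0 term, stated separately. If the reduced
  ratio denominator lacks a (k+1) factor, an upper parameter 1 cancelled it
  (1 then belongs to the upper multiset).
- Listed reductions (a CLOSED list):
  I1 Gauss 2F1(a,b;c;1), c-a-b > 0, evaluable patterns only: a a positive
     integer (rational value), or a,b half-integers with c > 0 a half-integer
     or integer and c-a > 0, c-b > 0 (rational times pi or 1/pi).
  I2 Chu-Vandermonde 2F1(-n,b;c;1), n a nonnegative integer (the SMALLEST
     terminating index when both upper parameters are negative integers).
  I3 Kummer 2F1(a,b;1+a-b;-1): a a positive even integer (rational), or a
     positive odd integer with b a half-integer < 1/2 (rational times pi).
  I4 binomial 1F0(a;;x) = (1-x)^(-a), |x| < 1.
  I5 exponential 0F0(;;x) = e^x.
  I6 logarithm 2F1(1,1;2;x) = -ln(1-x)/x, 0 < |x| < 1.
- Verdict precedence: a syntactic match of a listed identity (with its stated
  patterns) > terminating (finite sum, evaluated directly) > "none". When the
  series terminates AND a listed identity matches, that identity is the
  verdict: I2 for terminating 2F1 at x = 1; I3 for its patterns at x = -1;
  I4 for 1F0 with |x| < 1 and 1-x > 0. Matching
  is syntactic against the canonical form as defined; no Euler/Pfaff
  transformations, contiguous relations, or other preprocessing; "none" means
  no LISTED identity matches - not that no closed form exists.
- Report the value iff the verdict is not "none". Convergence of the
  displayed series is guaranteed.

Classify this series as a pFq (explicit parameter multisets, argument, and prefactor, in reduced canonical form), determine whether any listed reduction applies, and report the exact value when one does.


Classification (C = 2): 1F1 with upper {-2}, lower {-\frac{5}{2}}, argument x = \frac{2}{3}. Verdict: terminating - upper -2 stops the sum at k = 2; the 3 terms are added exactly. Sum: \frac{446}{135}.

Key observation: from the first term 2: the two geometric factors (C = 2, x = 2/3) combine into one argument.
Consecutive-term ratio: r(k) = \frac{2}{3} * (k-2) / [(k-\frac{5}{2}) (k+1)] ; factor over Q: parameters, x = \frac{2}{3}, and C = 2.


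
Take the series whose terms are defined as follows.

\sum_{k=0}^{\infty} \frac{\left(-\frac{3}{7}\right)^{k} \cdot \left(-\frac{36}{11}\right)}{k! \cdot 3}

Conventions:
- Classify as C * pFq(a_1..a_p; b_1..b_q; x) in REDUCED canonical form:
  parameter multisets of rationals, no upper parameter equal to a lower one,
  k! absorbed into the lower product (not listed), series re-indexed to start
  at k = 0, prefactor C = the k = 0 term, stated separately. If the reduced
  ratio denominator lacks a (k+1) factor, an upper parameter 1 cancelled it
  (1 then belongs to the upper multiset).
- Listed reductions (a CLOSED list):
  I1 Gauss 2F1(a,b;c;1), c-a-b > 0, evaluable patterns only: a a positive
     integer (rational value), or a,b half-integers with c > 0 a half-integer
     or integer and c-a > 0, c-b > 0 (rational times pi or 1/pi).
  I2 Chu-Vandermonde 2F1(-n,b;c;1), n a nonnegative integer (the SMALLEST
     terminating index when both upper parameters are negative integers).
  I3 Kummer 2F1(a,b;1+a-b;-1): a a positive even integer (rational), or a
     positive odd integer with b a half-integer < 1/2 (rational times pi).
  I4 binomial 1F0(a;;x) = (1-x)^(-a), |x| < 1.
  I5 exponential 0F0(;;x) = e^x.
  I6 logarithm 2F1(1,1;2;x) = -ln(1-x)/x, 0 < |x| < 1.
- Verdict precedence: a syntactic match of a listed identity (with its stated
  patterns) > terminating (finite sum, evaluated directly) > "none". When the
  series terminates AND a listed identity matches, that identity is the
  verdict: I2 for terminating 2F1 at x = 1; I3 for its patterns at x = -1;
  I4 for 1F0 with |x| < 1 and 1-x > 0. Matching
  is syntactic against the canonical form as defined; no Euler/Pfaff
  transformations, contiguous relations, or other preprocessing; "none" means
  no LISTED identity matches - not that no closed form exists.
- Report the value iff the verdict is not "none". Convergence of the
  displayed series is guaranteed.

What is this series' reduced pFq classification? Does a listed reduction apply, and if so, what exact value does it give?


At argument -\frac{3}{7}: a 0F0 with upper {-}, lower {-}, scaled by C = -\frac{12}{11}. Verdict (x = -\frac{3}{7}): the exponential series (I5) applies (the 0F0 exponential series at x = -\frac{3}{7}). Its exact value is \left(-\frac{12}{11}\right) \cdot e^{-\frac{3}{7}}.

Structural cue: t_0 being -\frac{12}{11}, the constant factors (C = -12/11) combine into one prefactor.
Ratio: r(k) = -\frac{3}{7} * 1 / [(k+1)] - rational in k, leading ratio -\frac{3}{7}; with t_0 = -\frac{12}{11}, classification follows.


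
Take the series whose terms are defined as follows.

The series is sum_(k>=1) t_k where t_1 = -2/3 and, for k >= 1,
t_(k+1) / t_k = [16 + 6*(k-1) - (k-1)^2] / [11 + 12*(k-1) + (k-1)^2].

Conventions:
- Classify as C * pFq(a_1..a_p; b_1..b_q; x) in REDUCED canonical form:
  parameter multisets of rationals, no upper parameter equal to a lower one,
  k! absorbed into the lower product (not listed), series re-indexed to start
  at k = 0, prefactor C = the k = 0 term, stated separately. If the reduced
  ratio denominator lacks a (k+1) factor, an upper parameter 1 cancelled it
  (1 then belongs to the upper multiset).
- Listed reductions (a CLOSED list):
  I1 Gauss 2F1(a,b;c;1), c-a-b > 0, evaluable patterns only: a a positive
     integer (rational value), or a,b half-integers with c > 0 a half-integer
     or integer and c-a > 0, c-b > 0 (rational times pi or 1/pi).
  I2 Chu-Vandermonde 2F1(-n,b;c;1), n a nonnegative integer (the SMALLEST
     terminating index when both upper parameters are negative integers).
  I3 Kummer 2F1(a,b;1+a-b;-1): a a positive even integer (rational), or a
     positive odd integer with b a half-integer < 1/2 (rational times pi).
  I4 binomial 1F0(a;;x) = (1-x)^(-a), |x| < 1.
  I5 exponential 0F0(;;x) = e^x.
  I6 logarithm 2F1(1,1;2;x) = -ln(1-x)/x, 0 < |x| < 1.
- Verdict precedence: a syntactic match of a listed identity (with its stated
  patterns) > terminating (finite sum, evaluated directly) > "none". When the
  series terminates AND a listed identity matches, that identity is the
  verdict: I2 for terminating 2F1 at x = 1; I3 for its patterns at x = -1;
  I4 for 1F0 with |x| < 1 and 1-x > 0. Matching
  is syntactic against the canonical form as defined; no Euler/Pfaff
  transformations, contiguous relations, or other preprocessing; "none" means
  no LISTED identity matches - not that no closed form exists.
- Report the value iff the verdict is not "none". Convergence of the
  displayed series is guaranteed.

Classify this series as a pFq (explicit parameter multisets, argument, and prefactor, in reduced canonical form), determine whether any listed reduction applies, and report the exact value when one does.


x = -1 here; the reduced form reads 2F1, upper {-8, 2}, lower {11}, C = -2/3. Verdict at x = -1: Kummer (I3) matches (x = -1; c = 11 equals 1+a-b for upper {-8, 2}: listed pattern). Sum: -10/3.

First insight: with t_0 = -2/3, roots of the ratio polynomials (C = -2/3, x = -1) are the negated parameters.
Adjacent-term ratio: r(k) = (-1) * (k-8) (k+2) / [(k+11) (k+1)] - poly over poly, x = (-1) from leading terms; C = -2/3 at k = 0.


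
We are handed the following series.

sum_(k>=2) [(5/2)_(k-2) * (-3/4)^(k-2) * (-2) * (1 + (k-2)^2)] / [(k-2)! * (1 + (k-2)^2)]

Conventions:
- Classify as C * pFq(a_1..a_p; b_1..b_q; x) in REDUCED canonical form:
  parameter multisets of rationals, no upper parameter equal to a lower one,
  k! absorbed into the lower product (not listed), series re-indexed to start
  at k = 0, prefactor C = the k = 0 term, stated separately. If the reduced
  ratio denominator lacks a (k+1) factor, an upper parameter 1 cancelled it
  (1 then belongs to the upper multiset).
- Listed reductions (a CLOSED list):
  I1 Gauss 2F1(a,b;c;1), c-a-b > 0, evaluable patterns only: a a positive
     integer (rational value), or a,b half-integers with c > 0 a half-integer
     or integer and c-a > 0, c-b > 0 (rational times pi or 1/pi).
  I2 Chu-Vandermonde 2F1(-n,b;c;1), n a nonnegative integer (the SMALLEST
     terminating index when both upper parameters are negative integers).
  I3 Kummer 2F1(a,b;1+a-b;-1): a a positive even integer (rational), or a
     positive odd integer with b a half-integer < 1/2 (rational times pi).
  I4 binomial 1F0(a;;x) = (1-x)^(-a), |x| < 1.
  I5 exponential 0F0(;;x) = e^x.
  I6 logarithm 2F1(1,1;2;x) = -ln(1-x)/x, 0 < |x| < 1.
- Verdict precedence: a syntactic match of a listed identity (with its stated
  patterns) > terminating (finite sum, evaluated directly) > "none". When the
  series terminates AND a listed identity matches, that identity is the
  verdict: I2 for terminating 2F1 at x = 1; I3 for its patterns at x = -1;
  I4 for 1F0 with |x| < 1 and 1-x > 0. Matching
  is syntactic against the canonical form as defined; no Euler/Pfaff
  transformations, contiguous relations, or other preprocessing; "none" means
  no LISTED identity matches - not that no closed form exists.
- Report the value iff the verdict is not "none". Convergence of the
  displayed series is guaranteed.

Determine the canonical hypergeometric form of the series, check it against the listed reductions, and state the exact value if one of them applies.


Classification (C = -2): 1F0 with upper {5/2}, lower {-}, argument x = -3/4. Verdict: binomial (I4) applies (the 1F0 binomial series: exponent -5/2, x = -3/4). Value: (-2) * (7/4)^(-5/2).

Structural cue: t_0 = -2 here, and the factor k^2 + 1 cancels (top and bottom), leaving prefactor -2.
Term ratio: r(k) = (-3/4) * (k+5/2) / [(k+1)] ; factor over Q: parameters, x = (-3/4), and C = -2.


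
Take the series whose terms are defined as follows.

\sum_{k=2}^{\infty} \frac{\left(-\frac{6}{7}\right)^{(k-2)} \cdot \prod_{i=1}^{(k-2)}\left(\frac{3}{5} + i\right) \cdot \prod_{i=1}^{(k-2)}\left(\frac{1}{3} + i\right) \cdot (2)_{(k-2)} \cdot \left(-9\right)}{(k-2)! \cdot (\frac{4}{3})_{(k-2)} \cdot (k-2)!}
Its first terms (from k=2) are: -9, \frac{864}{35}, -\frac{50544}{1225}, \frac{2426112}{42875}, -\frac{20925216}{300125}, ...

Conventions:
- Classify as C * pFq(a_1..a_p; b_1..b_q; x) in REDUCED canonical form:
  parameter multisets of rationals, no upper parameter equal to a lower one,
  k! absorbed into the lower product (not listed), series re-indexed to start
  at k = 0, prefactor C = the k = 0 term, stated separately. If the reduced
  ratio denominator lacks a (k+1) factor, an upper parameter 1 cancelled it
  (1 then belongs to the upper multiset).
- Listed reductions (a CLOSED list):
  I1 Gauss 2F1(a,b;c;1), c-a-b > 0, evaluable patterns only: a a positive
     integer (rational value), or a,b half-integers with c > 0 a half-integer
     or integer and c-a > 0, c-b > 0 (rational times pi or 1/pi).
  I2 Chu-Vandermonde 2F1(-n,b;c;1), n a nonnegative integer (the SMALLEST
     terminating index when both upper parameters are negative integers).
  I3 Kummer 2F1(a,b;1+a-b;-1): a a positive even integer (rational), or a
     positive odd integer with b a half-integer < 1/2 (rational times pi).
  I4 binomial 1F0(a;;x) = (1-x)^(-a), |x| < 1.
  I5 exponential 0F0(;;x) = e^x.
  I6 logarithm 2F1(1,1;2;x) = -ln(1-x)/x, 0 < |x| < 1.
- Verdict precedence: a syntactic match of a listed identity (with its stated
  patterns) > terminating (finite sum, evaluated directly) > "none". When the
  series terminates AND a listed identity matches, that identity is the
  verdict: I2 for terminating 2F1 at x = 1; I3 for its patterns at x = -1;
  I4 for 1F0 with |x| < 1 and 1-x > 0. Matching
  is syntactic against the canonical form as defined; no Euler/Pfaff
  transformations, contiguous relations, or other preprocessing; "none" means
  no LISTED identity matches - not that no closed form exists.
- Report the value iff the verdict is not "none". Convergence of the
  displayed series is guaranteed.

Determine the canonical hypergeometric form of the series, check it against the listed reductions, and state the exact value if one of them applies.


Reduced: x = -\frac{6}{7}, 2F1, upper = {\frac{8}{5}, 2}, lower = {1}, C = -9. Verdict: none - this 2F1 at x = -\frac{6}{7} matches no listed pattern, and upper {\frac{8}{5}, 2} holds no stopper.

First insight: x = -\frac{6}{7} and the denominator's factorial ratio (C = -9, x = -6/7) is a lower Pochhammer.
Consecutive-term ratio: r(k) = -\frac{6}{7} * (k+\frac{8}{5}) (k+2) / [(k+1) (k+1)] - rational in k, leading ratio -\frac{6}{7}; with t_0 = -9, classification follows.


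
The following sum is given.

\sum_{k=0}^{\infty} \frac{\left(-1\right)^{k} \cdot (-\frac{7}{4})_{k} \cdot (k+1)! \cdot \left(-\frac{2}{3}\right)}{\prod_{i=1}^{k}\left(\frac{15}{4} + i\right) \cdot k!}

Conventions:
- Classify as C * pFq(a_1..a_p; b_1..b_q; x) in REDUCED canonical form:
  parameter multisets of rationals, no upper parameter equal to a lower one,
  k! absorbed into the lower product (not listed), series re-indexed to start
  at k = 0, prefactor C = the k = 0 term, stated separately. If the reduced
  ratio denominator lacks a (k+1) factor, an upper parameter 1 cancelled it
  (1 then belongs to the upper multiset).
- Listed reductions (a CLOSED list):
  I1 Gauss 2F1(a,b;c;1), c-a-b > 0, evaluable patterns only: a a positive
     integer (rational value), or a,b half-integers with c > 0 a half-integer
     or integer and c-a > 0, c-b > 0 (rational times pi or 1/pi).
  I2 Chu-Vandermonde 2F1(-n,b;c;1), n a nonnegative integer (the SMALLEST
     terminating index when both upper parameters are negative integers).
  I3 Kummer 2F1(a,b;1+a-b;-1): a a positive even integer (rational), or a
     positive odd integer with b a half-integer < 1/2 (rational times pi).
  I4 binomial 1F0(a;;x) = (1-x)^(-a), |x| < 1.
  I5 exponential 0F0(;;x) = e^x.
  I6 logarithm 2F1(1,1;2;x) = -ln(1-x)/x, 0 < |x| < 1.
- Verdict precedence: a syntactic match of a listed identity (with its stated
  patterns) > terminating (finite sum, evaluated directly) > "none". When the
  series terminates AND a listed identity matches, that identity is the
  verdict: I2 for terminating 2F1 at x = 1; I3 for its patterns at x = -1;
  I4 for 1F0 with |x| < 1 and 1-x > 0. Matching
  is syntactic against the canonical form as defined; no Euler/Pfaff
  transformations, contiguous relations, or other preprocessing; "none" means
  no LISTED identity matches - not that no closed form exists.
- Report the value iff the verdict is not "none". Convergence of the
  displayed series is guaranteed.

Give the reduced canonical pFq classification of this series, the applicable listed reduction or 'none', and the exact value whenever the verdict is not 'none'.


The series (x = -1) is 2F1: upper {-\frac{7}{4}, 2}, lower {\frac{19}{4}}, prefactor -\frac{2}{3}. Verdict: the Kummer evaluation I3 applies (x = -1; c = \frac{19}{4} equals 1+a-b for upper {-\frac{7}{4}, 2}: listed pattern). Its exact value is -\frac{5}{4}.

First insight: t_0 = -\frac{2}{3} here, and the lower running product (prefactor -2/3) is a rising factorial.
Ratio: r(k) = -1 * (k-\frac{7}{4}) (k+2) / [(k+\frac{19}{4}) (k+1)] - rational in k, leading ratio -1; with t_0 = -\frac{2}{3}, classification follows.


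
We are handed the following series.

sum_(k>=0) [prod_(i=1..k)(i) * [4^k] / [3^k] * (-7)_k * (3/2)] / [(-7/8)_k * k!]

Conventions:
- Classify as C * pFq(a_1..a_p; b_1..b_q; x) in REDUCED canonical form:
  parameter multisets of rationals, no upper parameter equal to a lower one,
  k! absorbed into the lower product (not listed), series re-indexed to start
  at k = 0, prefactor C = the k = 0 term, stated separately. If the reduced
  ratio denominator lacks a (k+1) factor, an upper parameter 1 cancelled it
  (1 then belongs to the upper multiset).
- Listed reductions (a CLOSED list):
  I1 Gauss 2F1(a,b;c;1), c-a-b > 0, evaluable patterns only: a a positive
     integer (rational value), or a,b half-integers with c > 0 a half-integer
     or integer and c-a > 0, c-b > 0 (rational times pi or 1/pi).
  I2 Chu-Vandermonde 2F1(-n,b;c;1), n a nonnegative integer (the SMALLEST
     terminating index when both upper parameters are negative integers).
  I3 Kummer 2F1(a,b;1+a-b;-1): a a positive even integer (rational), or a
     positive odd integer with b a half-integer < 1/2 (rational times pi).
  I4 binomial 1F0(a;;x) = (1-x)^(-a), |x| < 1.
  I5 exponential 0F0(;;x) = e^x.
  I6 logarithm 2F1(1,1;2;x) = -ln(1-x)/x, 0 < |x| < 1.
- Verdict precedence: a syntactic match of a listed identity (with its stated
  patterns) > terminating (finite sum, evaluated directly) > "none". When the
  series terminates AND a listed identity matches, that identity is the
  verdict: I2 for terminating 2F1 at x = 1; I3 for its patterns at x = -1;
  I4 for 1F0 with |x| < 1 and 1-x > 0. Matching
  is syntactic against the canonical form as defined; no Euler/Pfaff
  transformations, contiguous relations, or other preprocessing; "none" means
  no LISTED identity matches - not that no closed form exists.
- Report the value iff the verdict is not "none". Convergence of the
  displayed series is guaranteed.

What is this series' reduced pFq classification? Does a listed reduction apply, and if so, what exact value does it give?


This is 3/2 * 2F1(-7, 1; -7/8; 4/3) in reduced canonical form. Verdict: terminating (-7 upstairs). 8 nonzero terms in all; added directly. Its exact value is 391905983/167677290.

Key step: with t_0 = 3/2, the running product (C = 3/2, x = 4/3) telescopes to a rising factorial.
Ratio: r(k) = (4/3) * (k-7) (k+1) / [(k-7/8) (k+1)] ; factor over Q: parameters, x = (4/3), and C = 3/2.
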